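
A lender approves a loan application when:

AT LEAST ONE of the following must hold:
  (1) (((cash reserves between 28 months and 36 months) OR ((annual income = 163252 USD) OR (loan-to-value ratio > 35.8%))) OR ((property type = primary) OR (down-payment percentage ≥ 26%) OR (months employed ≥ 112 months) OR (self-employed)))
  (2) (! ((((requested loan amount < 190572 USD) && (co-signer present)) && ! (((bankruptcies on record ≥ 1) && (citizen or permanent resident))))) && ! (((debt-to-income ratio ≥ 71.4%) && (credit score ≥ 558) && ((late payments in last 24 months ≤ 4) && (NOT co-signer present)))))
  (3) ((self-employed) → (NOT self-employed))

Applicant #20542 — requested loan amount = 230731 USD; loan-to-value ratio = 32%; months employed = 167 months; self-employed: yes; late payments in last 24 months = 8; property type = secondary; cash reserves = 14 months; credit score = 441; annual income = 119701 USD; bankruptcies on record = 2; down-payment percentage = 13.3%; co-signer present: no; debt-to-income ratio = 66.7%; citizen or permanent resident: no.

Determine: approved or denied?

Approved

Atomic conditions:
  cash reserves between 28 months and 36 months: 14 in [28, 36] is false
  annual income = 163252 USD: 119701 == 163252 is false
  loan-to-value ratio > 35.8%: 32 > 35.8 is false
  property type = primary: secondary == primary is false
  down-payment percentage ≥ 26%: 13.3 ≥ 26 is false
  months employed ≥ 112 months: 167 ≥ 112 is true
  self-employed: yes → true
  requested loan amount < 190572 USD: 230731 < 190572 is false
  co-signer present: no → false
  bankruptcies on record ≥ 1: 2 ≥ 1 is true
  citizen or permanent resident: no → false
  debt-to-income ratio ≥ 71.4%: 66.7 ≥ 71.4 is false
  credit score ≥ 558: 441 ≥ 558 is false
  late payments in last 24 months ≤ 4: 8 ≤ 4 is false
  NOT co-signer present: no → true
  NOT self-employed: yes → false
Combine:
[1.1.2] false OR false = false
[1.1] false OR false = false
[1.2] false OR false OR true OR true = true
[1] false OR true = true
[2.1.1.1] false AND false = false
[2.1.1.2.1] true AND false = false
[2.1.1.2] NOT false = true
[2.1.1] false AND true = false
[2.1] NOT false = true
[2.2.1.3] false AND true = false
[2.2.1] false AND false AND false = false
[2.2] NOT false = true
[2] true AND true = true
[3] true → false = false
[root] true OR true OR false = true
Overall: true → approved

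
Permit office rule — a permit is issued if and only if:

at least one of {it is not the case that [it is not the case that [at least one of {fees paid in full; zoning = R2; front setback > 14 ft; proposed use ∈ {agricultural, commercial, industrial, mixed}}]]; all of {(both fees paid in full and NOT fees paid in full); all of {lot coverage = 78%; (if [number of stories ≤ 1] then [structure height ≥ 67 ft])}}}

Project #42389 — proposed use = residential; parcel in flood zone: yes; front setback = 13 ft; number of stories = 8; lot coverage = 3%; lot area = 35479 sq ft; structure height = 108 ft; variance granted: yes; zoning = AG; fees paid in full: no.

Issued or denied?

Atomic conditions:
  fees paid in full: no → false
  zoning = R2: AG == R2 is false
  front setback > 14 ft: 13 > 14 is false
  proposed use ∈ {agricultural, commercial, industrial, mixed}: residential is not in the set → false
  NOT fees paid in full: no → true
  lot coverage = 78%: 3 == 78 is false
  number of stories ≤ 1: 8 ≤ 1 is false
  structure height ≥ 67 ft: 108 ≥ 67 is true
Combine:
[1.1.1] false OR false OR false OR false = false
[1.1] NOT false = true
[1] NOT true = false
[2.1] false AND true = false
[2.2.2] false → true (antecedent false ⇒ implication holds) = true
[2.2] false AND true = false
[2] false AND false = false
[root] false OR false = false
Overall: false → denied

Denied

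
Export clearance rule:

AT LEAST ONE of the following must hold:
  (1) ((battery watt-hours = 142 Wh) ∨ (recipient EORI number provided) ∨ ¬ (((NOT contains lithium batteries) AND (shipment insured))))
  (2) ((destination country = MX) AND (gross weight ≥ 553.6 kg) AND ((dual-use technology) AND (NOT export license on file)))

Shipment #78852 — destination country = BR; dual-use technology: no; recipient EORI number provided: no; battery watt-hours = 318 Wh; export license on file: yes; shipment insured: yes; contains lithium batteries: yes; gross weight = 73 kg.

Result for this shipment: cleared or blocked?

Atomic conditions:
  battery watt-hours = 142 Wh: 318 == 142 is false
  recipient EORI number provided: no → false
  NOT contains lithium batteries: yes → false
  shipment insured: yes → true
  destination country = MX: BR == MX is false
  gross weight ≥ 553.6 kg: 73 ≥ 553.6 is false
  dual-use technology: no → false
  NOT export license on file: yes → false
Combine:
[1.3.1] false AND true = false
[1.3] NOT false = true
[1] false OR false OR true = true
[2.3] false AND false = false
[2] false AND false AND false = false
[root] true OR false = true
Overall: true → cleared

Cleared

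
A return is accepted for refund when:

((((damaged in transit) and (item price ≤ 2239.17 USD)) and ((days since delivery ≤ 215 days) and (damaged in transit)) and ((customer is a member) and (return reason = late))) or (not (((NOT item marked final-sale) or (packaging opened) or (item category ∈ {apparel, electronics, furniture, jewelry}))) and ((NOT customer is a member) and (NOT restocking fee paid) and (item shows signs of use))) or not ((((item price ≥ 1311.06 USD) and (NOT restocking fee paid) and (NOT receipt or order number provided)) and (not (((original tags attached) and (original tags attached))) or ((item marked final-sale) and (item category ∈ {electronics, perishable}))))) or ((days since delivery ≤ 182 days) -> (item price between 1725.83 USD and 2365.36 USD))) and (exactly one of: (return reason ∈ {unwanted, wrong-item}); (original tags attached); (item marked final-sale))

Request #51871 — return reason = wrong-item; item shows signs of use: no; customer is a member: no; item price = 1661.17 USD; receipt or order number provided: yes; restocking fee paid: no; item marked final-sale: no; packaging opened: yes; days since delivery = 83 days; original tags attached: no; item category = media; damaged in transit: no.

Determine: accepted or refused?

Atomic conditions:
  damaged in transit: no → false
  item price ≤ 2239.17 USD: 1661.17 ≤ 2239.17 is true
  days since delivery ≤ 215 days: 83 ≤ 215 is true
  customer is a member: no → false
  return reason = late: wrong-item == late is false
  NOT item marked final-sale: no → true
  packaging opened: yes → true
  item category ∈ {apparel, electronics, furniture, jewelry}: media is not in the set → false
  NOT customer is a member: no → true
  NOT restocking fee paid: no → true
  item shows signs of use: no → false
  item price ≥ 1311.06 USD: 1661.17 ≥ 1311.06 is true
  NOT receipt or order number provided: yes → false
  original tags attached: no → false
  item marked final-sale: no → false
  item category ∈ {electronics, perishable}: media is not in the set → false
  days since delivery ≤ 182 days: 83 ≤ 182 is true
  item price between 1725.83 USD and 2365.36 USD: 1661.17 in [1725.83, 2365.36] is false
  return reason ∈ {unwanted, wrong-item}: wrong-item is in the set → true
Combine:
[1.1.1] false AND true = false
[1.1.2] true AND false = false
[1.1.3] false AND false = false
[1.1] false AND false AND false = false
[1.2.1.1] true OR true OR false = true
[1.2.1] NOT true = false
[1.2.2] true AND true AND false = false
[1.2] false AND false = false
[1.3.1.1] true AND true AND false = false
[1.3.1.2.1.1] false AND false = false
[1.3.1.2.1] NOT false = true
[1.3.1.2.2] false AND false = false
[1.3.1.2] true OR false = true
[1.3.1] false AND true = false
[1.3] NOT false = true
[1.4] true → false = false
[1] false OR false OR true OR false = true
[2] exactly-one(true, false, false) = true
[root] true AND true = true
Overall: true → accepted

Accepted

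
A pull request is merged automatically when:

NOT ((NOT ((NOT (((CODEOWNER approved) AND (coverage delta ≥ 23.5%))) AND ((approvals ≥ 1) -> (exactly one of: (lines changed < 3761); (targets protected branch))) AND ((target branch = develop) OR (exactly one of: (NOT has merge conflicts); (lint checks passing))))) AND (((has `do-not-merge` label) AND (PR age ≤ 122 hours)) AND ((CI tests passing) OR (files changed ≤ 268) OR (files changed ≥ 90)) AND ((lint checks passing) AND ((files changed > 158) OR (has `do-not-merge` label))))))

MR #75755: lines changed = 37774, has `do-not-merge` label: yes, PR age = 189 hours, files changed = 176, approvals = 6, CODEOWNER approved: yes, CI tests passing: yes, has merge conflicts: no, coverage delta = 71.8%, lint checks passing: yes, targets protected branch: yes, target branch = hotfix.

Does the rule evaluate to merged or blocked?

Atomic conditions:
  CODEOWNER approved: yes → true
  coverage delta ≥ 23.5%: 71.8 ≥ 23.5 is true
  approvals ≥ 1: 6 ≥ 1 is true
  lines changed < 3761: 37774 < 3761 is false
  targets protected branch: yes → true
  target branch = develop: hotfix == develop is false
  NOT has merge conflicts: no → true
  lint checks passing: yes → true
  has `do-not-merge` label: yes → true
  PR age ≤ 122 hours: 189 ≤ 122 is false
  CI tests passing: yes → true
  files changed ≤ 268: 176 ≤ 268 is true
  files changed ≥ 90: 176 ≥ 90 is true
  files changed > 158: 176 > 158 is true
Combine:
[1.1.1.1.1] true AND true = true
[1.1.1.1] NOT true = false
[1.1.1.2.2] exactly-one(false, true) = true
[1.1.1.2] true → true = true
[1.1.1.3.2] exactly-one(true, true) = false
[1.1.1.3] false OR false = false
[1.1.1] false AND true AND false = false
[1.1] NOT false = true
[1.2.1] true AND false = false
[1.2.2] true OR true OR true = true
[1.2.3.2] true OR true = true
[1.2.3] true AND true = true
[1.2] false AND true AND true = false
[1] true AND false = false
[root] NOT false = true
Overall: true → merged

Merged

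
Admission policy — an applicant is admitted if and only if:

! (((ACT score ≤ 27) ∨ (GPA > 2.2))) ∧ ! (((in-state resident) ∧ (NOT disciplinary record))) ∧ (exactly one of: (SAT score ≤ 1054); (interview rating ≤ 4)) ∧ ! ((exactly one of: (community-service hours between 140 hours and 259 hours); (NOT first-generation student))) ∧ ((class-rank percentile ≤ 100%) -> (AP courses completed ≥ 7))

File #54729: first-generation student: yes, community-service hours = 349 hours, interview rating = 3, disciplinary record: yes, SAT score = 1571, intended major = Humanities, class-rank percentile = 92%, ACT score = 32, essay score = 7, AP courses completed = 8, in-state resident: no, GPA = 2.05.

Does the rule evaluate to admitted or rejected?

Admitted

Atomic conditions:
  ACT score ≤ 27: 32 ≤ 27 is false
  GPA > 2.2: 2.05 > 2.2 is false
  in-state resident: no → false
  NOT disciplinary record: yes → false
  SAT score ≤ 1054: 1571 ≤ 1054 is false
  interview rating ≤ 4: 3 ≤ 4 is true
  community-service hours between 140 hours and 259 hours: 349 in [140, 259] is false
  NOT first-generation student: yes → false
  class-rank percentile ≤ 100%: 92 ≤ 100 is true
  AP courses completed ≥ 7: 8 ≥ 7 is true
Combine:
[1.1] false OR false = false
[1] NOT false = true
[2.1] false AND false = false
[2] NOT false = true
[3] exactly-one(false, true) = true
[4.1] exactly-one(false, false) = false
[4] NOT false = true
[5] true → true = true
[root] true AND true AND true AND true AND true = true
Overall: true → admitted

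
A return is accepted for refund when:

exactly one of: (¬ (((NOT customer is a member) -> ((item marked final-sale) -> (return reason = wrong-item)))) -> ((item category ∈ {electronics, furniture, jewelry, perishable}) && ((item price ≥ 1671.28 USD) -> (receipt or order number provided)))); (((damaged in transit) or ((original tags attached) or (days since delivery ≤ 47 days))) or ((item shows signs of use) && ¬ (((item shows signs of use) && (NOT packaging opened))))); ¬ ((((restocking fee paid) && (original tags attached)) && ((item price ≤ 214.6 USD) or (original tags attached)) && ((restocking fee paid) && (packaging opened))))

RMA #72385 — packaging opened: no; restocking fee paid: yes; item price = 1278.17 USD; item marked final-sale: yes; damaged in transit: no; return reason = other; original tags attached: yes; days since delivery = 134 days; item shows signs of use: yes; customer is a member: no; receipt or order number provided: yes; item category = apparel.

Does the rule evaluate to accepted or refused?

Atomic conditions:
  NOT customer is a member: no → true
  item marked final-sale: yes → true
  return reason = wrong-item: other == wrong-item is false
  item category ∈ {electronics, furniture, jewelry, perishable}: apparel is not in the set → false
  item price ≥ 1671.28 USD: 1278.17 ≥ 1671.28 is false
  receipt or order number provided: yes → true
  damaged in transit: no → false
  original tags attached: yes → true
  days since delivery ≤ 47 days: 134 ≤ 47 is false
  item shows signs of use: yes → true
  NOT packaging opened: no → true
  restocking fee paid: yes → true
  item price ≤ 214.6 USD: 1278.17 ≤ 214.6 is false
  packaging opened: no → false
Combine:
[1.1.1.2] true → false = false
[1.1.1] true → false = false
[1.1] NOT false = true
[1.2.2] false → true (antecedent false ⇒ implication holds) = true
[1.2] false AND true = false
[1] true → false = false
[2.1.2] true OR false = true
[2.1] false OR true = true
[2.2.2.1] true AND true = true
[2.2.2] NOT true = false
[2.2] true AND false = false
[2] true OR false = true
[3.1.1] true AND true = true
[3.1.2] false OR true = true
[3.1.3] true AND false = false
[3.1] true AND true AND false = false
[3] NOT false = true
[root] exactly-one(false, true, true) = false
Overall: false → refused

Refused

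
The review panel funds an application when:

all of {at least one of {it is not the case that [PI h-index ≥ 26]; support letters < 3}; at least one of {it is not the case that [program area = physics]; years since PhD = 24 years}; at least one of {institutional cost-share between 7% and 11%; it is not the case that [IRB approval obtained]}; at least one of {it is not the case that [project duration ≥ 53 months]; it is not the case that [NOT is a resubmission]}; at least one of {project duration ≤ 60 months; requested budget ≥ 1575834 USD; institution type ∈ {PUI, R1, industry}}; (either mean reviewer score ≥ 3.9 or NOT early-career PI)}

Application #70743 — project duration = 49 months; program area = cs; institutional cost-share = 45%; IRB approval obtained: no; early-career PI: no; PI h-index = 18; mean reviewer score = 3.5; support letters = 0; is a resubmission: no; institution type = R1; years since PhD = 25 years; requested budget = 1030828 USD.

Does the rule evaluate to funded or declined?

Atomic conditions:
  PI h-index ≥ 26: 18 ≥ 26 is false
  support letters < 3: 0 < 3 is true
  program area = physics: cs == physics is false
  years since PhD = 24 years: 25 == 24 is false
  institutional cost-share between 7% and 11%: 45 in [7, 11] is false
  IRB approval obtained: no → false
  project duration ≥ 53 months: 49 ≥ 53 is false
  NOT is a resubmission: no → true
  project duration ≤ 60 months: 49 ≤ 60 is true
  requested budget ≥ 1575834 USD: 1030828 ≥ 1575834 is false
  institution type ∈ {PUI, R1, industry}: R1 is in the set → true
  mean reviewer score ≥ 3.9: 3.5 ≥ 3.9 is false
  NOT early-career PI: no → true
Combine:
[1.1] NOT false = true
[1] true OR true = true
[2.1] NOT false = true
[2] true OR false = true
[3.2] NOT false = true
[3] false OR true = true
[4.1] NOT false = true
[4.2] NOT true = false
[4] true OR false = true
[5] true OR false OR true = true
[6] false OR true = true
[root] true AND true AND true AND true AND true AND true = true
Overall: true → funded

Funded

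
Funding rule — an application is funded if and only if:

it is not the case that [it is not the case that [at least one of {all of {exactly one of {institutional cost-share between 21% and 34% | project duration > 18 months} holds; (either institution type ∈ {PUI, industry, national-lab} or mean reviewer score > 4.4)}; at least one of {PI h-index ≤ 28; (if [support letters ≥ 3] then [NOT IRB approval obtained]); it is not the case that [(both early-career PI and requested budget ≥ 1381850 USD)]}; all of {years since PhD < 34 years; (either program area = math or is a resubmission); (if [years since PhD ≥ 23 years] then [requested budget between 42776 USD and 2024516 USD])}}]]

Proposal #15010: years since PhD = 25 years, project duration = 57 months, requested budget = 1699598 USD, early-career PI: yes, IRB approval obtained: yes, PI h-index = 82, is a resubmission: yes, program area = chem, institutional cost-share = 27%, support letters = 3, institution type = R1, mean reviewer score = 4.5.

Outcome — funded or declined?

Funded

Atomic conditions:
  institutional cost-share between 21% and 34%: 27 in [21, 34] is true
  project duration > 18 months: 57 > 18 is true
  institution type ∈ {PUI, industry, national-lab}: R1 is not in the set → false
  mean reviewer score > 4.4: 4.5 > 4.4 is true
  PI h-index ≤ 28: 82 ≤ 28 is false
  support letters ≥ 3: 3 ≥ 3 is true
  NOT IRB approval obtained: yes → false
  early-career PI: yes → true
  requested budget ≥ 1381850 USD: 1699598 ≥ 1381850 is true
  years since PhD < 34 years: 25 < 34 is true
  program area = math: chem == math is false
  is a resubmission: yes → true
  years since PhD ≥ 23 years: 25 ≥ 23 is true
  requested budget between 42776 USD and 2024516 USD: 1699598 in [42776, 2024516] is true
Combine:
[1.1.1.1] exactly-one(true, true) = false
[1.1.1.2] false OR true = true
[1.1.1] false AND true = false
[1.1.2.2] true → false = false
[1.1.2.3.1] true AND true = true
[1.1.2.3] NOT true = false
[1.1.2] false OR false OR false = false
[1.1.3.2] false OR true = true
[1.1.3.3] true → true = true
[1.1.3] true AND true AND true = true
[1.1] false OR false OR true = true
[1] NOT true = false
[root] NOT false = true
Overall: true → funded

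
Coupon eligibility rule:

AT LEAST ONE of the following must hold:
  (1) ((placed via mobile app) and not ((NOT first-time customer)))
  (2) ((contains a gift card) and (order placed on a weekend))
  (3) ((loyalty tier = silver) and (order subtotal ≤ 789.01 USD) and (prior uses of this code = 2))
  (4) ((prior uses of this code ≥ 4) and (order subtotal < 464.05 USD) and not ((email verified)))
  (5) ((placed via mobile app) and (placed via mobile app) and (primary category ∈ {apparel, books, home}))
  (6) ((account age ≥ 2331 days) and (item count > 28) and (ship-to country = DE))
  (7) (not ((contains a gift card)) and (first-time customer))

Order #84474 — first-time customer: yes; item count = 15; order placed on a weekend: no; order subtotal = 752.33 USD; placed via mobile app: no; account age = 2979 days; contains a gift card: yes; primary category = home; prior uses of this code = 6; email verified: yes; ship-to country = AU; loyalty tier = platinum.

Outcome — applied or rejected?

Atomic conditions:
  placed via mobile app: no → false
  NOT first-time customer: yes → false
  contains a gift card: yes → true
  order placed on a weekend: no → false
  loyalty tier = silver: platinum == silver is false
  order subtotal ≤ 789.01 USD: 752.33 ≤ 789.01 is true
  prior uses of this code = 2: 6 == 2 is false
  prior uses of this code ≥ 4: 6 ≥ 4 is true
  order subtotal < 464.05 USD: 752.33 < 464.05 is false
  email verified: yes → true
  primary category ∈ {apparel, books, home}: home is in the set → true
  account age ≥ 2331 days: 2979 ≥ 2331 is true
  item count > 28: 15 > 28 is false
  ship-to country = DE: AU == DE is false
  first-time customer: yes → true
Combine:
[1.2] NOT false = true
[1] false AND true = false
[2] true AND false = false
[3] false AND true AND false = false
[4.3] NOT true = false
[4] true AND false AND false = false
[5] false AND false AND true = false
[6] true AND false AND false = false
[7.1] NOT true = false
[7] false AND true = false
[root] false OR false OR false OR false OR false OR false OR false = false
Overall: false → rejected

Rejected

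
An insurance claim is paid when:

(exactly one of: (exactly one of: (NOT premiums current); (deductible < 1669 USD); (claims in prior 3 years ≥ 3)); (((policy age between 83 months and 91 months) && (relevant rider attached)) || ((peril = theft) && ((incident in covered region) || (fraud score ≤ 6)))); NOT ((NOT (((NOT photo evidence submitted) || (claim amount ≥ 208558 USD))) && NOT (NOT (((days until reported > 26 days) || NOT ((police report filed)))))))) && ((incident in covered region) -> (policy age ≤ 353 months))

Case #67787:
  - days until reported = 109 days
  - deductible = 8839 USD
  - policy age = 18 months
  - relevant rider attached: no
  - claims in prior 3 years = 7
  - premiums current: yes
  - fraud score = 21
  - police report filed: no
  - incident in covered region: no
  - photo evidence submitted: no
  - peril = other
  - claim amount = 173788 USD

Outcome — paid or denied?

Atomic conditions:
  NOT premiums current: yes → false
  deductible < 1669 USD: 8839 < 1669 is false
  claims in prior 3 years ≥ 3: 7 ≥ 3 is true
  policy age between 83 months and 91 months: 18 in [83, 91] is false
  relevant rider attached: no → false
  peril = theft: other == theft is false
  incident in covered region: no → false
  fraud score ≤ 6: 21 ≤ 6 is false
  NOT photo evidence submitted: no → true
  claim amount ≥ 208558 USD: 173788 ≥ 208558 is false
  days until reported > 26 days: 109 > 26 is true
  police report filed: no → false
  policy age ≤ 353 months: 18 ≤ 353 is true
Combine:
[1.1] exactly-one(false, false, true) = true
[1.2.1] false AND false = false
[1.2.2.2] false OR false = false
[1.2.2] false AND false = false
[1.2] false OR false = false
[1.3.1.1.1] true OR false = true
[1.3.1.1] NOT true = false
[1.3.1.2.1.1.2] NOT false = true
[1.3.1.2.1.1] true OR true = true
[1.3.1.2.1] NOT true = false
[1.3.1.2] NOT false = true
[1.3.1] false AND true = false
[1.3] NOT false = true
[1] exactly-one(true, false, true) = false
[2] false → true (antecedent false ⇒ implication holds) = true
[root] false AND true = false
Overall: false → denied

Denied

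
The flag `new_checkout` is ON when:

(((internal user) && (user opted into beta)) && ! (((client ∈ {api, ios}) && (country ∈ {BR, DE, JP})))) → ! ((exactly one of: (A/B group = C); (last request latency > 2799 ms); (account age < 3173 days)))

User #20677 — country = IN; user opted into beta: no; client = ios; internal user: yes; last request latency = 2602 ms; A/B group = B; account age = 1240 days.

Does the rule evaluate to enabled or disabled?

Atomic conditions:
  internal user: yes → true
  user opted into beta: no → false
  client ∈ {api, ios}: ios is in the set → true
  country ∈ {BR, DE, JP}: IN is not in the set → false
  A/B group = C: B == C is false
  last request latency > 2799 ms: 2602 > 2799 is false
  account age < 3173 days: 1240 < 3173 is true
Combine:
[1.1] true AND false = false
[1.2.1] true AND false = false
[1.2] NOT false = true
[1] false AND true = false
[2.1] exactly-one(false, false, true) = true
[2] NOT true = false
[root] false → false (antecedent false ⇒ implication holds) = true
Overall: true → enabled

Enabled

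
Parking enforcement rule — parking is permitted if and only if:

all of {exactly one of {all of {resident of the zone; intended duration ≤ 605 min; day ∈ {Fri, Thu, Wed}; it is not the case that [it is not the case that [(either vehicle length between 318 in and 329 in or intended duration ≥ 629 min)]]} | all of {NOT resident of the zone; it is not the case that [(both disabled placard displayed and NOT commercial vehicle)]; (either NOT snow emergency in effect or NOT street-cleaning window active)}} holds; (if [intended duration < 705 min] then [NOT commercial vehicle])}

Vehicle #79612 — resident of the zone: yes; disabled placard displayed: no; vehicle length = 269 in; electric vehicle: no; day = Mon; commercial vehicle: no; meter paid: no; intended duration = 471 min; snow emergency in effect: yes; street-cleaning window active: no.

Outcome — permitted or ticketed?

Atomic conditions:
  resident of the zone: yes → true
  intended duration ≤ 605 min: 471 ≤ 605 is true
  day ∈ {Fri, Thu, Wed}: Mon is not in the set → false
  vehicle length between 318 in and 329 in: 269 in [318, 329] is false
  intended duration ≥ 629 min: 471 ≥ 629 is false
  NOT resident of the zone: yes → false
  disabled placard displayed: no → false
  NOT commercial vehicle: no → true
  NOT snow emergency in effect: yes → false
  NOT street-cleaning window active: no → true
  intended duration < 705 min: 471 < 705 is true
Combine:
[1.1.4.1.1] false OR false = false
[1.1.4.1] NOT false = true
[1.1.4] NOT true = false
[1.1] true AND true AND false AND false = false
[1.2.2.1] false AND true = false
[1.2.2] NOT false = true
[1.2.3] false OR true = true
[1.2] false AND true AND true = false
[1] exactly-one(false, false) = false
[2] true → true = true
[root] false AND true = false
Overall: false → ticketed

Ticketed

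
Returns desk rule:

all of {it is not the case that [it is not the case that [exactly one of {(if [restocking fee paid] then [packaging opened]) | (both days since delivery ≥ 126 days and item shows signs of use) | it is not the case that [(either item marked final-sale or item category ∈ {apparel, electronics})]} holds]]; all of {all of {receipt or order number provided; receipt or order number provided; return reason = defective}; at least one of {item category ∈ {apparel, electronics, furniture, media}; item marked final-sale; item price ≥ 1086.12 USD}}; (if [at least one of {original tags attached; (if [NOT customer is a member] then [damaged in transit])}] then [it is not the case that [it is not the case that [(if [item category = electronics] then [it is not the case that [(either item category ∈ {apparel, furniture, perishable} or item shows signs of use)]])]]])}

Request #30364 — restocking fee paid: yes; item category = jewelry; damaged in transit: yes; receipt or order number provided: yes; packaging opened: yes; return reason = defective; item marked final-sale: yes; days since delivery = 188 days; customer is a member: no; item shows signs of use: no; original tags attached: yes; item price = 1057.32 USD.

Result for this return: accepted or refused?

Atomic conditions:
  restocking fee paid: yes → true
  packaging opened: yes → true
  days since delivery ≥ 126 days: 188 ≥ 126 is true
  item shows signs of use: no → false
  item marked final-sale: yes → true
  item category ∈ {apparel, electronics}: jewelry is not in the set → false
  receipt or order number provided: yes → true
  return reason = defective: defective == defective is true
  item category ∈ {apparel, electronics, furniture, media}: jewelry is not in the set → false
  item price ≥ 1086.12 USD: 1057.32 ≥ 1086.12 is false
  original tags attached: yes → true
  NOT customer is a member: no → true
  damaged in transit: yes → true
  item category = electronics: jewelry == electronics is false
  item category ∈ {apparel, furniture, perishable}: jewelry is not in the set → false
Combine:
[1.1.1.1] true → true = true
[1.1.1.2] true AND false = false
[1.1.1.3.1] true OR false = true
[1.1.1.3] NOT true = false
[1.1.1] exactly-one(true, false, false) = true
[1.1] NOT true = false
[1] NOT false = true
[2.1] true AND true AND true = true
[2.2] false OR true OR false = true
[2] true AND true = true
[3.1.2] true → true = true
[3.1] true OR true = true
[3.2.1.1.2.1] false OR false = false
[3.2.1.1.2] NOT false = true
[3.2.1.1] false → true (antecedent false ⇒ implication holds) = true
[3.2.1] NOT true = false
[3.2] NOT false = true
[3] true → true = true
[root] true AND true AND true = true
Overall: true → accepted

Accepted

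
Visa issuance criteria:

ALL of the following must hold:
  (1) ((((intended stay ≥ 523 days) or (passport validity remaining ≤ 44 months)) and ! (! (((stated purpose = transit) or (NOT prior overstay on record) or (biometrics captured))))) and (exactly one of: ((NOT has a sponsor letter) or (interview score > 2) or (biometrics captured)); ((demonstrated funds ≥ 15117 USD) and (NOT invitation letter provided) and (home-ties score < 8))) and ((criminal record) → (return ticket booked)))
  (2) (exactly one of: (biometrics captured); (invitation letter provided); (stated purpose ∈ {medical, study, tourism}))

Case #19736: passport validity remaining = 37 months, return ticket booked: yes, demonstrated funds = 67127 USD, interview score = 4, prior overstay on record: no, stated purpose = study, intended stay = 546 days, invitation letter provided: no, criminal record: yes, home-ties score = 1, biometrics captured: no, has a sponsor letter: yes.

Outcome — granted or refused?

Atomic conditions:
  intended stay ≥ 523 days: 546 ≥ 523 is true
  passport validity remaining ≤ 44 months: 37 ≤ 44 is true
  stated purpose = transit: study == transit is false
  NOT prior overstay on record: no → true
  biometrics captured: no → false
  NOT has a sponsor letter: yes → false
  interview score > 2: 4 > 2 is true
  demonstrated funds ≥ 15117 USD: 67127 ≥ 15117 is true
  NOT invitation letter provided: no → true
  home-ties score < 8: 1 < 8 is true
  criminal record: yes → true
  return ticket booked: yes → true
  invitation letter provided: no → false
  stated purpose ∈ {medical, study, tourism}: study is in the set → true
Combine:
[1.1.1] true OR true = true
[1.1.2.1.1] false OR true OR false = true
[1.1.2.1] NOT true = false
[1.1.2] NOT false = true
[1.1] true AND true = true
[1.2.1] false OR true OR false = true
[1.2.2] true AND true AND true = true
[1.2] exactly-one(true, true) = false
[1.3] true → true = true
[1] true AND false AND true = false
[2] exactly-one(false, false, true) = true
[root] false AND true = false
Overall: false → refused

Refused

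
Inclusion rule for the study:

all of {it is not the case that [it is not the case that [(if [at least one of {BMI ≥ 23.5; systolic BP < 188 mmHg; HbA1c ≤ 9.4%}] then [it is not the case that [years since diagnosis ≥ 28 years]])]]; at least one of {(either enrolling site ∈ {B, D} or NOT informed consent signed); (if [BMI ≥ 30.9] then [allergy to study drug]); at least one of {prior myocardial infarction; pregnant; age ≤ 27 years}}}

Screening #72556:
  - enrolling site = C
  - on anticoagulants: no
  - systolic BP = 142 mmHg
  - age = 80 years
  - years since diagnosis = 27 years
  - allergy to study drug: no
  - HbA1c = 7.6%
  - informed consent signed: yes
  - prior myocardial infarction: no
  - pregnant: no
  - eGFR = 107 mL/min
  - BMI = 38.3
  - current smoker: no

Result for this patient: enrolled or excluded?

Atomic conditions:
  BMI ≥ 23.5: 38.3 ≥ 23.5 is true
  systolic BP < 188 mmHg: 142 < 188 is true
  HbA1c ≤ 9.4%: 7.6 ≤ 9.4 is true
  years since diagnosis ≥ 28 years: 27 ≥ 28 is false
  enrolling site ∈ {B, D}: C is not in the set → false
  NOT informed consent signed: yes → false
  BMI ≥ 30.9: 38.3 ≥ 30.9 is true
  allergy to study drug: no → false
  prior myocardial infarction: no → false
  pregnant: no → false
  age ≤ 27 years: 80 ≤ 27 is false
Combine:
[1.1.1.1] true OR true OR true = true
[1.1.1.2] NOT false = true
[1.1.1] true → true = true
[1.1] NOT true = false
[1] NOT false = true
[2.1] false OR false = false
[2.2] true → false = false
[2.3] false OR false OR false = false
[2] false OR false OR false = false
[root] true AND false = false
Overall: false → excluded

Excluded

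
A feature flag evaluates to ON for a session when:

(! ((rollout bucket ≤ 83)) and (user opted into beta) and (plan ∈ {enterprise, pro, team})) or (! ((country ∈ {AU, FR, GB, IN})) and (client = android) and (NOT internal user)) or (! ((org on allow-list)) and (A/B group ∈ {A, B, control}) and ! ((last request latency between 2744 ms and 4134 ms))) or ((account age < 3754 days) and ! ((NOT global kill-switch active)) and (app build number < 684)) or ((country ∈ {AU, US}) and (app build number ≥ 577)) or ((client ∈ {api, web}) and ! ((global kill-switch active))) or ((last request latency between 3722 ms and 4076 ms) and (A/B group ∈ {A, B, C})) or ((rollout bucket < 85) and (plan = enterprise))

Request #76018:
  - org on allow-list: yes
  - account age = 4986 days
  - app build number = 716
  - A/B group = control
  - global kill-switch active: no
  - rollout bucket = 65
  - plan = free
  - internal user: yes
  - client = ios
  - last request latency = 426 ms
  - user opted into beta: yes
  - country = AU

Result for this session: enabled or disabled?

Atomic conditions:
  rollout bucket ≤ 83: 65 ≤ 83 is true
  user opted into beta: yes → true
  plan ∈ {enterprise, pro, team}: free is not in the set → false
  country ∈ {AU, FR, GB, IN}: AU is in the set → true
  client = android: ios == android is false
  NOT internal user: yes → false
  org on allow-list: yes → true
  A/B group ∈ {A, B, control}: control is in the set → true
  last request latency between 2744 ms and 4134 ms: 426 in [2744, 4134] is false
  account age < 3754 days: 4986 < 3754 is false
  NOT global kill-switch active: no → true
  app build number < 684: 716 < 684 is false
  country ∈ {AU, US}: AU is in the set → true
  app build number ≥ 577: 716 ≥ 577 is true
  client ∈ {api, web}: ios is not in the set → false
  global kill-switch active: no → false
  last request latency between 3722 ms and 4076 ms: 426 in [3722, 4076] is false
  A/B group ∈ {A, B, C}: control is not in the set → false
  rollout bucket < 85: 65 < 85 is true
  plan = enterprise: free == enterprise is false
Combine:
[1.1] NOT true = false
[1] false AND true AND false = false
[2.1] NOT true = false
[2] false AND false AND false = false
[3.1] NOT true = false
[3.3] NOT false = true
[3] false AND true AND true = false
[4.2] NOT true = false
[4] false AND false AND false = false
[5] true AND true = true
[6.2] NOT false = true
[6] false AND true = false
[7] false AND false = false
[8] true AND false = false
[root] false OR false OR false OR false OR true OR false OR false OR false = true
Overall: true → enabled

Enabled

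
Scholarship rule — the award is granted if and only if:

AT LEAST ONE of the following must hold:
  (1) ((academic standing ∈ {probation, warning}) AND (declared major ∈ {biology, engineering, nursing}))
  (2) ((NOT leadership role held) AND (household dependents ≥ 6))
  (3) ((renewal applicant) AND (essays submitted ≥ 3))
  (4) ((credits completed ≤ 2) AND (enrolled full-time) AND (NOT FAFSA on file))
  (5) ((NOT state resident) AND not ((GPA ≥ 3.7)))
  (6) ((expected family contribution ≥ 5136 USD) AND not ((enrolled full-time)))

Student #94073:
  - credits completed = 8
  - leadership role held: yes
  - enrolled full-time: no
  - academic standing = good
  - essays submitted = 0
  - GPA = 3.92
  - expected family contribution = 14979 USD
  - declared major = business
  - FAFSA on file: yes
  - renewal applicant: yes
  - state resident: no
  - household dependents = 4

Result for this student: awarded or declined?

Atomic conditions:
  academic standing ∈ {probation, warning}: good is not in the set → false
  declared major ∈ {biology, engineering, nursing}: business is not in the set → false
  NOT leadership role held: yes → false
  household dependents ≥ 6: 4 ≥ 6 is false
  renewal applicant: yes → true
  essays submitted ≥ 3: 0 ≥ 3 is false
  credits completed ≤ 2: 8 ≤ 2 is false
  enrolled full-time: no → false
  NOT FAFSA on file: yes → false
  NOT state resident: no → true
  GPA ≥ 3.7: 3.92 ≥ 3.7 is true
  expected family contribution ≥ 5136 USD: 14979 ≥ 5136 is true
Combine:
[1] false AND false = false
[2] false AND false = false
[3] true AND false = false
[4] false AND false AND false = false
[5.2] NOT true = false
[5] true AND false = false
[6.2] NOT false = true
[6] true AND true = true
[root] false OR false OR false OR false OR false OR true = true
Overall: true → awarded

Awarded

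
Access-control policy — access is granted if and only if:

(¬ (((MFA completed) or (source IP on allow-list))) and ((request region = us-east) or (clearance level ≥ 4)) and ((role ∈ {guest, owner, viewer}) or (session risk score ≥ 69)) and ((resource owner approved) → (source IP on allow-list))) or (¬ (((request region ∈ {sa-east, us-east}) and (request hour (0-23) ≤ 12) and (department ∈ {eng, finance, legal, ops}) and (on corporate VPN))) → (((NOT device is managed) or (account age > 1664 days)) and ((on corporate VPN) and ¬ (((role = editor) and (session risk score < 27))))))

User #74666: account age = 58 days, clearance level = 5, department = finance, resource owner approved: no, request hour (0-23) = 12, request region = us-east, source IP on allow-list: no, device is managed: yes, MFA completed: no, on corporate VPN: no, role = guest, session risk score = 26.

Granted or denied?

Granted

Atomic conditions:
  MFA completed: no → false
  source IP on allow-list: no → false
  request region = us-east: us-east == us-east is true
  clearance level ≥ 4: 5 ≥ 4 is true
  role ∈ {guest, owner, viewer}: guest is in the set → true
  session risk score ≥ 69: 26 ≥ 69 is false
  resource owner approved: no → false
  request region ∈ {sa-east, us-east}: us-east is in the set → true
  request hour (0-23) ≤ 12: 12 ≤ 12 is true
  department ∈ {eng, finance, legal, ops}: finance is in the set → true
  on corporate VPN: no → false
  NOT device is managed: yes → false
  account age > 1664 days: 58 > 1664 is false
  role = editor: guest == editor is false
  session risk score < 27: 26 < 27 is true
Combine:
[1.1.1] false OR false = false
[1.1] NOT false = true
[1.2] true OR true = true
[1.3] true OR false = true
[1.4] false → false (antecedent false ⇒ implication holds) = true
[1] true AND true AND true AND true = true
[2.1.1] true AND true AND true AND false = false
[2.1] NOT false = true
[2.2.1] false OR false = false
[2.2.2.2.1] false AND true = false
[2.2.2.2] NOT false = true
[2.2.2] false AND true = false
[2.2] false AND false = false
[2] true → false = false
[root] true OR false = true
Overall: true → granted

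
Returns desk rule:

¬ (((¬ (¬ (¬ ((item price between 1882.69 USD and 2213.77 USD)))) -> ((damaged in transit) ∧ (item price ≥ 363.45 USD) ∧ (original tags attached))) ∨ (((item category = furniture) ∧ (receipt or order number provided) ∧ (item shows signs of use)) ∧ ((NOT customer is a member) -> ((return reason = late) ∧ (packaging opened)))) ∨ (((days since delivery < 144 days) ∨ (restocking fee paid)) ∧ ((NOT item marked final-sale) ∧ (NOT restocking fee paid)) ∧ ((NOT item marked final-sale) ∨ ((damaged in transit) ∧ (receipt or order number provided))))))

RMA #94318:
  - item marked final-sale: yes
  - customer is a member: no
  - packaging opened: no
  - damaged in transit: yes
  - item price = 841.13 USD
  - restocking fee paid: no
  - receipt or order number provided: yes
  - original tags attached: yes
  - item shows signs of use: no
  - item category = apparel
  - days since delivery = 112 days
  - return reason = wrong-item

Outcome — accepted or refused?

Refused

Atomic conditions:
  item price between 1882.69 USD and 2213.77 USD: 841.13 in [1882.69, 2213.77] is false
  damaged in transit: yes → true
  item price ≥ 363.45 USD: 841.13 ≥ 363.45 is true
  original tags attached: yes → true
  item category = furniture: apparel == furniture is false
  receipt or order number provided: yes → true
  item shows signs of use: no → false
  NOT customer is a member: no → true
  return reason = late: wrong-item == late is false
  packaging opened: no → false
  days since delivery < 144 days: 112 < 144 is true
  restocking fee paid: no → false
  NOT item marked final-sale: yes → false
  NOT restocking fee paid: no → true
Combine:
[1.1.1.1.1] NOT false = true
[1.1.1.1] NOT true = false
[1.1.1] NOT false = true
[1.1.2] true AND true AND true = true
[1.1] true → true = true
[1.2.1] false AND true AND false = false
[1.2.2.2] false AND false = false
[1.2.2] true → false = false
[1.2] false AND false = false
[1.3.1] true OR false = true
[1.3.2] false AND true = false
[1.3.3.2] true AND true = true
[1.3.3] false OR true = true
[1.3] true AND false AND true = false
[1] true OR false OR false = true
[root] NOT true = false
Overall: false → refused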